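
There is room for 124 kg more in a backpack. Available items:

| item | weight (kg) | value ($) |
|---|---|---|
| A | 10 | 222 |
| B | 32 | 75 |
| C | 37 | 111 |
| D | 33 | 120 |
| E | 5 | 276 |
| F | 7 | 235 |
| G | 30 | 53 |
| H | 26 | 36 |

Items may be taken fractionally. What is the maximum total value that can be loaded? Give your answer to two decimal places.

Sort by value per unit weight and fill in that order.
Ratios (sorted): E 55.20, F 33.57, A 22.20, D 3.64, C 3.00, B 2.34, G 1.77, H 1.38
take E (5 @ 276); take F (7 @ 235); take A (10 @ 222); take D (33 @ 120); take C (37 @ 111); take B (32 @ 75). Capacity used 124/124.
Total value = 1039.00

1039.00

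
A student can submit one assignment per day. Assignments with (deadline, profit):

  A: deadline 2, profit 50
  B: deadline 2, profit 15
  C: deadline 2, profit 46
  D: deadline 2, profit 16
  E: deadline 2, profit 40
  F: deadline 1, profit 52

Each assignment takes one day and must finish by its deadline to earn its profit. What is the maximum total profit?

Take jobs in profit order; each goes to the latest open slot no later than its deadline.
Profit order: F=52 A=50 C=46 E=40 D=16 B=15
Assign: F→slot 1, A→slot 2, C skipped, E skipped, D skipped, B skipped.
Slots: [1:F] [2:A]
Profit = 52 + 50 = 102

102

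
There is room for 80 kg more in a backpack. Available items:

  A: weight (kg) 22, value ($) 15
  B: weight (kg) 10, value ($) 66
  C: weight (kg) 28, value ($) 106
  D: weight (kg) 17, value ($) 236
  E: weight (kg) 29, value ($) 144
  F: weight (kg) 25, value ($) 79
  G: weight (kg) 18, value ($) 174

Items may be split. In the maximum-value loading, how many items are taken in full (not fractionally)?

Sort by value per unit weight and fill in that order.
Ratios (sorted): D 13.88, G 9.67, B 6.60, E 4.97, C 3.79, F 3.16, A 0.68
take D (17 @ 236); take G (18 @ 174); take B (10 @ 66); take E (29 @ 144); take 6/28 of C → 22.71. Capacity used 80/80.
4 item(s) taken whole; one partial (take 6/28 of C).

4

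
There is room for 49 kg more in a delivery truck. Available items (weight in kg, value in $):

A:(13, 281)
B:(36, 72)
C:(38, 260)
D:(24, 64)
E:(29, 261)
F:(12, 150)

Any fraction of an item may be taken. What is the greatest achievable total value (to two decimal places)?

647.00

Sort by value per unit weight and fill in that order.
Order: A (281/13=21.62) > F (150/12=12.50) > E (261/29=9.00) > C (260/38=6.84) > D (64/24=2.67) > B (72/36=2.00)
Fill: take A (13 @ 281) → take F (12 @ 150) → take 24/29 of E → 216.00; 49/49 used.
Total value = 647.00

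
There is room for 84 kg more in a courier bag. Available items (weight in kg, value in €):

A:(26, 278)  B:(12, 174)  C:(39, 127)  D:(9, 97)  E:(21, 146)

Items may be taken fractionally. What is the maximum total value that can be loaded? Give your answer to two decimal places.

Sort by value per unit weight and fill in that order.
Ratios (sorted): B 14.50, D 10.78, A 10.69, E 6.95, C 3.26
take B (12 @ 174); take D (9 @ 97); take A (26 @ 278); take E (21 @ 146); take 16/39 of C → 52.10. Capacity used 84/84.
Total value = 747.10

747.10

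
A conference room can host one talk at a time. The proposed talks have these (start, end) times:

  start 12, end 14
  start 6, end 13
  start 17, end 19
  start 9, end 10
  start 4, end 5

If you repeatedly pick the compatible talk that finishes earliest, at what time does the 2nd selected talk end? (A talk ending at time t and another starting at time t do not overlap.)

10

Sort by end time and greedily take each interval whose start is ≥ the last chosen end.
By end time: (4,5), (9,10), (6,13), (12,14), (17,19).
Pick (4,5); next start ≥ 5 → (9,10); next start ≥ 10 → (12,14); next start ≥ 14 → (17,19).
Selected: (4,5) (9,10) (12,14) (17,19)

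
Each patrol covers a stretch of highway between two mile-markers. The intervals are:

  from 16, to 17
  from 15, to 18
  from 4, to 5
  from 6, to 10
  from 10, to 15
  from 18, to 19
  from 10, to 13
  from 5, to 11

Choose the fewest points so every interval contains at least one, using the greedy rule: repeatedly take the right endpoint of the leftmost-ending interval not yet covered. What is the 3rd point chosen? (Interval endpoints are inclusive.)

17

Sort by right endpoint; whenever an interval is uncovered, place a point at its right end.
Sorted: [4,5] [6,10] [5,11] [10,13] [10,15] [16,17] [15,18] [18,19]
{[4,5]} hit by 5; {[6,10],[5,11],[10,13],[10,15]} hit by 10; {[16,17],[15,18]} hit by 17; {[18,19]} hit by 19.
Points: 5, 10, 17, 19 (4 total).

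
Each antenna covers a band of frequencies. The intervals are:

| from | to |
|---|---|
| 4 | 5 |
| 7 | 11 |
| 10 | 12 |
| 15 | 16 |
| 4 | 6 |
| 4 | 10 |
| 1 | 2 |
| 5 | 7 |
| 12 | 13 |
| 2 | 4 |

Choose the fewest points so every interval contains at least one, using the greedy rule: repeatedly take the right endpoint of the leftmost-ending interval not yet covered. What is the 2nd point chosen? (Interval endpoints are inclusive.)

Sort by right endpoint; whenever an interval is uncovered, place a point at its right end.
Sorted: [1,2] [2,4] [4,5] [4,6] [5,7] [4,10] [7,11] [10,12] [12,13] [15,16]
{[1,2],[2,4]} hit by 2; {[4,5],[4,6],[5,7],[4,10]} hit by 5; {[7,11],[10,12]} hit by 11; {[12,13]} hit by 13; {[15,16]} hit by 16.
Points: 2, 5, 11, 13, 16 (5 total).

5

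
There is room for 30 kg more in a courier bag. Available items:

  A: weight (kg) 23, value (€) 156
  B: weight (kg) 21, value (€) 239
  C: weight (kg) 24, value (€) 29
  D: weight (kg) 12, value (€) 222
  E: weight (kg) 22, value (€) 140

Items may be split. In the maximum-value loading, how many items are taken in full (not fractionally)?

1

Ratios (sorted): D 18.50, B 11.38, A 6.78, E 6.36, C 1.21
take D (12 @ 222); take 18/21 of B → 204.86. Capacity used 30/30.
1 item(s) taken whole; one partial (take 18/21 of B).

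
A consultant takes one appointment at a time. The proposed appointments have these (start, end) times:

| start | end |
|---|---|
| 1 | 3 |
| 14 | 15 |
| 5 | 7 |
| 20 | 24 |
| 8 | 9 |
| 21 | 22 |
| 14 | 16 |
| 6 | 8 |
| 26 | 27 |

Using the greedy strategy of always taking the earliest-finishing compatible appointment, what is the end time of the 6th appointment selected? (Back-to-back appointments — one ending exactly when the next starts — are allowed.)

Order by finish time; keep every interval that doesn't clash with the previous kept one.
Sorted by end: (1,3)  (5,7)  (6,8)  (8,9)  (14,15)  (14,16)  (21,22)  (20,24)  (26,27)
take (1,3); take (5,7); take (8,9); take (14,15); take (21,22); take (26,27).
Selected: (1,3) (5,7) (8,9) (14,15) (21,22) (26,27)

27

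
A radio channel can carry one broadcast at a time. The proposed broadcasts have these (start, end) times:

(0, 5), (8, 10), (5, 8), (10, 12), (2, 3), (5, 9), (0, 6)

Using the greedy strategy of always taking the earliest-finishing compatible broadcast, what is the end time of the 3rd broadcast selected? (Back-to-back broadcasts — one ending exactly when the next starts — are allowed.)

10

Sort by end time and greedily take each interval whose start is ≥ the last chosen end.
Sorted by end: (2,3)  (0,5)  (0,6)  (5,8)  (5,9)  (8,10)  (10,12)
take (2,3); take (5,8); skip (5,9); take (8,10); take (10,12).
Selected: (2,3) (5,8) (8,10) (10,12)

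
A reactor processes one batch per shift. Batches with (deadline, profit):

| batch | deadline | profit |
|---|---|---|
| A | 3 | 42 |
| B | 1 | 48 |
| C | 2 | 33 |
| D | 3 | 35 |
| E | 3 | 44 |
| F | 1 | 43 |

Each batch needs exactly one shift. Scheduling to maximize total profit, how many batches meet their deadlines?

Take jobs in profit order; each goes to the latest open slot no later than its deadline.
By profit: B(d1,48), E(d3,44), F(d1,43), A(d3,42), D(d3,35), C(d2,33)
B→slot 1; E→slot 3; F skipped; A→slot 2; D skipped; C skipped.
3 of 6 scheduled.

3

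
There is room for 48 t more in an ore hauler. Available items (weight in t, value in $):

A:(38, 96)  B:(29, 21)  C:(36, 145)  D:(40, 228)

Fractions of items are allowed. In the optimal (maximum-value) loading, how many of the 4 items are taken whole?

Greedy by value/weight ratio, highest first.
Ratios (sorted): D 5.70, C 4.03, A 2.53, B 0.72
take D (40 @ 228); take 8/36 of C → 32.22. Capacity used 48/48.
1 item(s) taken whole; one partial (take 8/36 of C).

1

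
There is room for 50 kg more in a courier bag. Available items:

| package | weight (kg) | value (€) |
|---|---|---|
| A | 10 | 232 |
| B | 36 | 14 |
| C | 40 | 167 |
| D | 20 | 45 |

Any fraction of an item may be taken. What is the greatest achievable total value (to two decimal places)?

399.00

Sort by value per unit weight and fill in that order.
Order: A (232/10=23.20) > C (167/40=4.17) > D (45/20=2.25) > B (14/36=0.39)
Fill: take A (10 @ 232) → take C (40 @ 167); 50/50 used.
Total value = 399.00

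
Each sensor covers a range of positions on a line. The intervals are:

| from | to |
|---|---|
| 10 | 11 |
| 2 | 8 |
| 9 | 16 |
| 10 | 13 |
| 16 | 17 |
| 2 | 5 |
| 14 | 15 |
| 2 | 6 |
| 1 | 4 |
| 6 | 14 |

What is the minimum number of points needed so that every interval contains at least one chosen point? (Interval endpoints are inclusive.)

4

Process intervals by earliest right end; each time one isn't hit yet, stab at its right endpoint.
By right end: [1,4]  [2,5]  [2,6]  [2,8]  [10,11]  [10,13]  [6,14]  [14,15]  [9,16]  [16,17]
[1,4] uncovered → point at 4; [10,11] uncovered → point at 11; [14,15] uncovered → point at 15; [16,17] uncovered → point at 17.
Points: 4, 11, 15, 17 (4 total).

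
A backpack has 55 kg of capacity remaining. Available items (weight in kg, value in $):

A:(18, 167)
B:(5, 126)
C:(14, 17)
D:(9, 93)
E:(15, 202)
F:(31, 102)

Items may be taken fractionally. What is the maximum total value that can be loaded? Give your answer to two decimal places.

Ratios (sorted): B 25.20, E 13.47, D 10.33, A 9.28, F 3.29, C 1.21
take B (5 @ 126); take E (15 @ 202); take D (9 @ 93); take A (18 @ 167); take 8/31 of F → 26.32. Capacity used 55/55.
Total value = 614.32

614.32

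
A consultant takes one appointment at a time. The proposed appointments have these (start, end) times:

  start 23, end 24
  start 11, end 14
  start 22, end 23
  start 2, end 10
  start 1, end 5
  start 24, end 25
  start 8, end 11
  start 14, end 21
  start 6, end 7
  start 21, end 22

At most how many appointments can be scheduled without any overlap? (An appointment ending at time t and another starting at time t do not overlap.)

9

Sorted by end: (1,5)  (6,7)  (2,10)  (8,11)  (11,14)  (14,21)  (21,22)  (22,23)  (23,24)  (24,25)
take (1,5); take (6,7); take (8,11); take (11,14); take (14,21); take (21,22); take (22,23); take (23,24); take (24,25).
Selected 9 appointments.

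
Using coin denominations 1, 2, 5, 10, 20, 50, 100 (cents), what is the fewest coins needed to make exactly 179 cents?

Use the largest denomination that fits, subtract, and repeat.
179 = 1×100 + 1×50 + 1×20 + 1×5 + 2×2
Total coins = 1 + 1 + 1 + 1 + 2 = 6

6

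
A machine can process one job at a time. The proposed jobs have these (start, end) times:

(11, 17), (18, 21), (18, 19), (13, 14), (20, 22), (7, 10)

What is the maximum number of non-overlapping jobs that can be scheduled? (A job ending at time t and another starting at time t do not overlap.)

4

By end time: (7,10), (13,14), (11,17), (18,19), (18,21), (20,22).
Pick (7,10); next start ≥ 10 → (13,14); next start ≥ 14 → (18,19); next start ≥ 19 → (20,22).
Selected 4 jobs.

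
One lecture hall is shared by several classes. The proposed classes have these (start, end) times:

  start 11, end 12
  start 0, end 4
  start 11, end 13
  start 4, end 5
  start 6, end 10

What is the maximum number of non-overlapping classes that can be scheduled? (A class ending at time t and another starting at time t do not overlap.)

Sort by end time and greedily take each interval whose start is ≥ the last chosen end.
By end time: (0,4), (4,5), (6,10), (11,12), (11,13).
Pick (0,4); next start ≥ 4 → (4,5); next start ≥ 5 → (6,10); next start ≥ 10 → (11,12).
Selected 4 classes.

4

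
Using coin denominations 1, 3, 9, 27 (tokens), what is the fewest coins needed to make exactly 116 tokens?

8

116 = 4×27 + 2×3 + 2×1
Total coins = 4 + 2 + 2 = 8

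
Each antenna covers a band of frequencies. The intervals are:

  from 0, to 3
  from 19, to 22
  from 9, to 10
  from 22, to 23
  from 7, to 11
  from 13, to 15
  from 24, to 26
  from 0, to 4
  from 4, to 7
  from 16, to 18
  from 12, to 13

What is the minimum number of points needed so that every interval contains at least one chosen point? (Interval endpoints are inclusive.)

Sorted: [0,3] [0,4] [4,7] [9,10] [7,11] [12,13] [13,15] [16,18] [19,22] [22,23] [24,26]
{[0,3],[0,4]} hit by 3; {[4,7]} hit by 7; {[9,10],[7,11]} hit by 10; {[12,13],[13,15]} hit by 13; {[16,18]} hit by 18; {[19,22],[22,23]} hit by 22; {[24,26]} hit by 26.
Points: 3, 7, 10, 13, 18, 22, 26 (7 total).

7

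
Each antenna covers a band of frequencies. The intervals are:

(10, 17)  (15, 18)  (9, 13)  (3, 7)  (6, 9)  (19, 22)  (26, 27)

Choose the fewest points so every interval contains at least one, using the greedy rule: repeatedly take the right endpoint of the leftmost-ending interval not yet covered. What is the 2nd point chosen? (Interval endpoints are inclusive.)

Sort by right endpoint; whenever an interval is uncovered, place a point at its right end.
Sorted: [3,7] [6,9] [9,13] [10,17] [15,18] [19,22] [26,27]
{[3,7],[6,9]} hit by 7; {[9,13],[10,17]} hit by 13; {[15,18]} hit by 18; {[19,22]} hit by 22; {[26,27]} hit by 27.
Points: 7, 13, 18, 22, 27 (5 total).

13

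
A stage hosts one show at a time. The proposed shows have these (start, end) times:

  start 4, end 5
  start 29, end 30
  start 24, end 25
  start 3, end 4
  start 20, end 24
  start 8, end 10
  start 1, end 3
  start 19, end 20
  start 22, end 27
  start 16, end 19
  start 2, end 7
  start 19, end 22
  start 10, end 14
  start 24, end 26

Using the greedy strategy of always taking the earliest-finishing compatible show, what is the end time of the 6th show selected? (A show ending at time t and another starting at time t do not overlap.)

19

Greedy by earliest finish: after sorting by end time, pick each interval compatible with the last pick.
Sorted by end: (1,3)  (3,4)  (4,5)  (2,7)  (8,10)  (10,14)  (16,19)  (19,20)  (19,22)  (20,24)  (24,25)  (24,26)  (22,27)  (29,30)
take (1,3); take (3,4); take (4,5); skip (2,7); take (8,10); take (10,14); take (16,19); take (19,20); take (20,24); take (24,25); skip (24,26); skip (22,27); take (29,30).
Selected: (1,3) (3,4) (4,5) (8,10) (10,14) (16,19) (19,20) (20,24) (24,25) (29,30)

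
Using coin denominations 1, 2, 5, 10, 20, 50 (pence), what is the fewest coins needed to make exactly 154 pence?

Use the largest denomination that fits, subtract, and repeat.
154 − 3×50→4 − 2×2→0
Total coins = 3 + 2 = 5

5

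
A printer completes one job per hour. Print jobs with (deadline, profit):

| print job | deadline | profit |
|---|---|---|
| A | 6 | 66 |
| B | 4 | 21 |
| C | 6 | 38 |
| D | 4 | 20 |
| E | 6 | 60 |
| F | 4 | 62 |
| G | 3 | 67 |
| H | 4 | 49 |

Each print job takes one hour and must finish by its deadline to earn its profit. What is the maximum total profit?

342

By profit: G(d3,67), A(d6,66), F(d4,62), E(d6,60), H(d4,49), C(d6,38), B(d4,21), D(d4,20)
G→slot 3; A→slot 6; F→slot 4; E→slot 5; H→slot 2; C→slot 1; B skipped; D skipped.
Profit = 38 + 49 + 67 + 62 + 60 + 66 = 342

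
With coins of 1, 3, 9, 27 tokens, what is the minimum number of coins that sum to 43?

43 − 1×27→16 − 1×9→7 − 2×3→1 − 1×1→0
Total coins = 1 + 1 + 2 + 1 = 5

5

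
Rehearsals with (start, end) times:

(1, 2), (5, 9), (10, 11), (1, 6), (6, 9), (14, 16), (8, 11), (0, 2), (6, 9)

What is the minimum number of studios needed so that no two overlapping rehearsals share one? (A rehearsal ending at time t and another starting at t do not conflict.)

4

Events (time:±→running): 0:+→1 1:+→2 1:+→3 2:-→2 2:-→1 5:+→2 6:-→1 6:+→2 6:+→3 8:+→4 … peak 4.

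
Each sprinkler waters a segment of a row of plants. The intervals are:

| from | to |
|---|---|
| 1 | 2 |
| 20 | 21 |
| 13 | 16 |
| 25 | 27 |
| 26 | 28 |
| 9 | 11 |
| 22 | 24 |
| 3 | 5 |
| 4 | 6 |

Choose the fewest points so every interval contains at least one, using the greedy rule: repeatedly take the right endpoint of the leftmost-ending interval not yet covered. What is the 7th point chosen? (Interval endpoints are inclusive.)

27

Sorted: [1,2] [3,5] [4,6] [9,11] [13,16] [20,21] [22,24] [25,27] [26,28]
{[1,2]} hit by 2; {[3,5],[4,6]} hit by 5; {[9,11]} hit by 11; {[13,16]} hit by 16; {[20,21]} hit by 21; {[22,24]} hit by 24; {[25,27],[26,28]} hit by 27.
Points: 2, 5, 11, 16, 21, 24, 27 (7 total).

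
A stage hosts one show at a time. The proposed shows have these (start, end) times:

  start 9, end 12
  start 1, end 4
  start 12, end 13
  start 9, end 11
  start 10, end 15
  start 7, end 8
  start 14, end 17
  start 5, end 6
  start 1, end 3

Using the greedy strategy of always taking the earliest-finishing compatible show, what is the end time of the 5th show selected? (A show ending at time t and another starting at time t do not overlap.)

Sorted by end: (1,3)  (1,4)  (5,6)  (7,8)  (9,11)  (9,12)  (12,13)  (10,15)  (14,17)
take (1,3); skip (1,4); take (5,6); take (7,8); take (9,11); skip (9,12); take (12,13); skip (10,15); take (14,17).
Selected: (1,3) (5,6) (7,8) (9,11) (12,13) (14,17)

13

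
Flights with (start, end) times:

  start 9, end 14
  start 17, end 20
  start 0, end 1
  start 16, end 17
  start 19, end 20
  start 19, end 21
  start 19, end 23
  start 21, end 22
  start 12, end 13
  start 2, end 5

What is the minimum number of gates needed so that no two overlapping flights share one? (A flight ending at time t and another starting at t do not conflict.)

4

The answer is the maximum number of intervals overlapping at any instant.
Events (time:±→running): 0:+→1 1:-→0 2:+→1 5:-→0 9:+→1 12:+→2 13:-→1 14:-→0 16:+→1 17:-→0 17:+→1 19:+→2 19:+→3 19:+→4 … peak 4.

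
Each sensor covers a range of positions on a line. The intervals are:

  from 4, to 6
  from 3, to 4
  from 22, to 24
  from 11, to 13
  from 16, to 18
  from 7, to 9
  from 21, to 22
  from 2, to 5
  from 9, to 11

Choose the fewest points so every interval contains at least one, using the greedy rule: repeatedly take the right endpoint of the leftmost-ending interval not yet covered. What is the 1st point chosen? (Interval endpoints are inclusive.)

Sort by right endpoint; whenever an interval is uncovered, place a point at its right end.
Sorted: [3,4] [2,5] [4,6] [7,9] [9,11] [11,13] [16,18] [21,22] [22,24]
{[3,4],[2,5],[4,6]} hit by 4; {[7,9],[9,11]} hit by 9; {[11,13]} hit by 13; {[16,18]} hit by 18; {[21,22],[22,24]} hit by 22.
Points: 4, 9, 13, 18, 22 (5 total).

4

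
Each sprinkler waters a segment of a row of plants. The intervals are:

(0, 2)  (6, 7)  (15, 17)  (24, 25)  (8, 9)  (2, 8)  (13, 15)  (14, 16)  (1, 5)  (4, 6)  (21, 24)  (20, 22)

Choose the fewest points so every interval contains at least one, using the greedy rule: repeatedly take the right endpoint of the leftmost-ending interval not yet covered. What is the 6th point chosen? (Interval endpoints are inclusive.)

Sort by right endpoint; whenever an interval is uncovered, place a point at its right end.
By right end: [0,2]  [1,5]  [4,6]  [6,7]  [2,8]  [8,9]  [13,15]  [14,16]  [15,17]  [20,22]  [21,24]  [24,25]
[0,2] uncovered → point at 2; [4,6] uncovered → point at 6; [8,9] uncovered → point at 9; [13,15] uncovered → point at 15; [20,22] uncovered → point at 22; [24,25] uncovered → point at 25.
Points: 2, 6, 9, 15, 22, 25 (6 total).

25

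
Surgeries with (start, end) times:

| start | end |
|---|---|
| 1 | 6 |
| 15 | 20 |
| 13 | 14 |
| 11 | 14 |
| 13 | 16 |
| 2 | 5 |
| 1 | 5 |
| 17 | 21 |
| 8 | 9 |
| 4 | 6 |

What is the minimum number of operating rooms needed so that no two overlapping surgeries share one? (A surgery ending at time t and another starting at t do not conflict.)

4

The answer is the maximum number of intervals overlapping at any instant.
starts: [1, 1, 2, 4, 8, 11, 13, 13, 15, 17]
ends:   [5, 5, 6, 6, 9, 14, 14, 16, 20, 21]
s1→1 s1→2 s2→3 s4→4  — peak 4.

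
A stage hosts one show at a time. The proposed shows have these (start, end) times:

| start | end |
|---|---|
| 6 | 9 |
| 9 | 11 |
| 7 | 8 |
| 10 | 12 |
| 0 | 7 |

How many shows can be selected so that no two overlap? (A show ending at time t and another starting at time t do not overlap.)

Sorted by end: (0,7)  (7,8)  (6,9)  (9,11)  (10,12)
take (0,7); take (7,8); take (9,11).
Selected 3 shows.

3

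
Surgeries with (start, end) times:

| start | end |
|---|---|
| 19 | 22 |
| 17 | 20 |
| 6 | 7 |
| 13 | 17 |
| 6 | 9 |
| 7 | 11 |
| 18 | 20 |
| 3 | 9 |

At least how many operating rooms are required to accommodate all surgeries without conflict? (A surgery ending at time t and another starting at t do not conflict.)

3

starts: [3, 6, 6, 7, 13, 17, 18, 19]
ends:   [7, 9, 9, 11, 17, 20, 20, 22]
s3→1 s6→2 s6→3  — peak 3.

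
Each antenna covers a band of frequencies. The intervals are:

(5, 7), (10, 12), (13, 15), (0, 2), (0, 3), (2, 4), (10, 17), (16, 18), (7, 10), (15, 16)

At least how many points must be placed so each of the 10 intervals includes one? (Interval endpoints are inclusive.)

5

Process intervals by earliest right end; each time one isn't hit yet, stab at its right endpoint.
Sorted: [0,2] [0,3] [2,4] [5,7] [7,10] [10,12] [13,15] [15,16] [10,17] [16,18]
{[0,2],[0,3],[2,4]} hit by 2; {[5,7],[7,10]} hit by 7; {[10,12]} hit by 12; {[13,15],[15,16],[10,17]} hit by 15; {[16,18]} hit by 18.
Points: 2, 7, 12, 15, 18 (5 total).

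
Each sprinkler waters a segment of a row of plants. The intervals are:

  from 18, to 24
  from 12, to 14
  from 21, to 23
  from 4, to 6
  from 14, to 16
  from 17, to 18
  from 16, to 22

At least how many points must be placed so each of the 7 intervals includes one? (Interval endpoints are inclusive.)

Sorted: [4,6] [12,14] [14,16] [17,18] [16,22] [21,23] [18,24]
{[4,6]} hit by 6; {[12,14],[14,16]} hit by 14; {[17,18],[16,22]} hit by 18; {[21,23],[18,24]} hit by 23.
Points: 6, 14, 18, 23 (4 total).

4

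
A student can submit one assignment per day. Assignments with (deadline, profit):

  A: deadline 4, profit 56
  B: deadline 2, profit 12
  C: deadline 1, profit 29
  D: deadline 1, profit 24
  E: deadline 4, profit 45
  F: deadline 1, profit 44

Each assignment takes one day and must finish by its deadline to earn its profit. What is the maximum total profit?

157

Sort by profit descending; place each in the latest free slot ≤ its deadline.
Profit order: A=56 E=45 F=44 C=29 D=24 B=12
Assign: A→slot 4, E→slot 3, F→slot 1, C skipped, D skipped, B→slot 2.
Slots: [1:F] [2:B] [3:E] [4:A]
Profit = 44 + 12 + 45 + 56 = 157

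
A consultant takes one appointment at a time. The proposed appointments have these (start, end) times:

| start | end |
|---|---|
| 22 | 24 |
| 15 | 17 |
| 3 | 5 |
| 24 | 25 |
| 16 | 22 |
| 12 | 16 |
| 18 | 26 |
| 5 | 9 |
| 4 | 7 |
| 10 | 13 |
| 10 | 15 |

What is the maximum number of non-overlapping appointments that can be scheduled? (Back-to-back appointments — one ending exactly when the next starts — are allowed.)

Greedy by earliest finish: after sorting by end time, pick each interval compatible with the last pick.
By end time: (3,5), (4,7), (5,9), (10,13), (10,15), (12,16), (15,17), (16,22), (22,24), (24,25), (18,26).
Pick (3,5); next start ≥ 5 → (5,9); next start ≥ 9 → (10,13); next start ≥ 13 → (15,17); next start ≥ 17 → (22,24); next start ≥ 24 → (24,25).
Selected 6 appointments.

6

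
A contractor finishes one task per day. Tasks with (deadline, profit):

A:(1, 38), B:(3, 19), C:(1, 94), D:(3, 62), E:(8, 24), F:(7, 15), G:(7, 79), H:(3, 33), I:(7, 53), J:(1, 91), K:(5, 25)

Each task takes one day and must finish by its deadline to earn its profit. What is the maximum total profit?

Take jobs in profit order; each goes to the latest open slot no later than its deadline.
By profit: C(d1,94), J(d1,91), G(d7,79), D(d3,62), I(d7,53), A(d1,38), H(d3,33), K(d5,25), E(d8,24), B(d3,19), F(d7,15)
C→slot 1; J skipped; G→slot 7; D→slot 3; I→slot 6; A skipped; H→slot 2; K→slot 5; E→slot 8; B skipped; F→slot 4.
Profit = 94 + 33 + 62 + 15 + 25 + 53 + 79 + 24 = 385

385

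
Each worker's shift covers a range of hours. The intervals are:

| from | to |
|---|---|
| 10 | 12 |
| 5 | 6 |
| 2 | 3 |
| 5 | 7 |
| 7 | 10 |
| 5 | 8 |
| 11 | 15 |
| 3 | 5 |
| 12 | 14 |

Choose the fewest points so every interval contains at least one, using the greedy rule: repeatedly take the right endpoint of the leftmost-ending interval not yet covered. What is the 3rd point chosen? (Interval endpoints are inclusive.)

Sort by right endpoint; whenever an interval is uncovered, place a point at its right end.
By right end: [2,3]  [3,5]  [5,6]  [5,7]  [5,8]  [7,10]  [10,12]  [12,14]  [11,15]
[2,3] uncovered → point at 3; [5,6] uncovered → point at 6; [7,10] uncovered → point at 10; [12,14] uncovered → point at 14.
Points: 3, 6, 10, 14 (4 total).

10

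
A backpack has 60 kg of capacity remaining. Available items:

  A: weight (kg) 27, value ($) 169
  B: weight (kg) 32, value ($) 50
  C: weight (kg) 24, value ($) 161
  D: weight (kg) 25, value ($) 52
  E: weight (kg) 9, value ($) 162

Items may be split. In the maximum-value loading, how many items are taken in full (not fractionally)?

Greedy by value/weight ratio, highest first.
Ratios (sorted): E 18.00, C 6.71, A 6.26, D 2.08, B 1.56
take E (9 @ 162); take C (24 @ 161); take A (27 @ 169). Capacity used 60/60.
3 item(s) taken whole.

3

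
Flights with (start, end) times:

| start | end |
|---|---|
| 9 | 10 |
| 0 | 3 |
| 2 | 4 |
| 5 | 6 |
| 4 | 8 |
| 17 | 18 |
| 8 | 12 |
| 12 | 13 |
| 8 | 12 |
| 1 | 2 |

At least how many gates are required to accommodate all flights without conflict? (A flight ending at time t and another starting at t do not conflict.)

3

starts: [0, 1, 2, 4, 5, 8, 8, 9, 12, 17]
ends:   [2, 3, 4, 6, 8, 10, 12, 12, 13, 18]
s0→1 s1→2 e2→1 s2→2 e3→1 e4→0 s4→1 s5→2 e6→1 e8→0 s8→1 s8→2 s9→3  — peak 3.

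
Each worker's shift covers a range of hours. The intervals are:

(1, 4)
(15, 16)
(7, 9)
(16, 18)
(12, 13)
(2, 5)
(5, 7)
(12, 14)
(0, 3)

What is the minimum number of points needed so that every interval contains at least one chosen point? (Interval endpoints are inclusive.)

Sorted: [0,3] [1,4] [2,5] [5,7] [7,9] [12,13] [12,14] [15,16] [16,18]
{[0,3],[1,4],[2,5]} hit by 3; {[5,7],[7,9]} hit by 7; {[12,13],[12,14]} hit by 13; {[15,16],[16,18]} hit by 16.
Points: 3, 7, 13, 16 (4 total).

4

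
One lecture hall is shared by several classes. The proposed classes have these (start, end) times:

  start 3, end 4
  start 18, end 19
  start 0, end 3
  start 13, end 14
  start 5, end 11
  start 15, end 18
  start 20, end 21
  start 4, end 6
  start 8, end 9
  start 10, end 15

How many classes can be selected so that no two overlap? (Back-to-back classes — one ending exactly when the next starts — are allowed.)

8

Sorted by end: (0,3)  (3,4)  (4,6)  (8,9)  (5,11)  (13,14)  (10,15)  (15,18)  (18,19)  (20,21)
take (0,3); take (3,4); take (4,6); take (8,9); take (13,14); skip (10,15); take (15,18); take (18,19); take (20,21).
Selected 8 classes.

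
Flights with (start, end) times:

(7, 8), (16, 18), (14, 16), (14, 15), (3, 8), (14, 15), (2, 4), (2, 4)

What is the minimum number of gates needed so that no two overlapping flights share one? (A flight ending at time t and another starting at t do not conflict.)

The answer is the maximum number of intervals overlapping at any instant.
Events (time:±→running): 2:+→1 2:+→2 3:+→3 … peak 3.

3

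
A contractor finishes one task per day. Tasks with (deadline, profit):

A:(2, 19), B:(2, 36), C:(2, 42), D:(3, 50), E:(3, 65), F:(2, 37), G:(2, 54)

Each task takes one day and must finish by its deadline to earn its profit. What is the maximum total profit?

169

Profit order: E=65 G=54 D=50 C=42 F=37 B=36 A=19
Assign: E→slot 3, G→slot 2, D→slot 1, C skipped, F skipped, B skipped, A skipped.
Slots: [1:D] [2:G] [3:E]
Profit = 50 + 54 + 65 = 169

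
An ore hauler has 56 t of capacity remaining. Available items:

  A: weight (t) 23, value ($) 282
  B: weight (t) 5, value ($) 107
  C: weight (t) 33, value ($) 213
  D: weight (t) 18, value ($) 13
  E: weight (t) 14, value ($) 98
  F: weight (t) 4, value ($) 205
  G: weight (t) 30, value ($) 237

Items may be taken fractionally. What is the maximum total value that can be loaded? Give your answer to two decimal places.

Greedy by value/weight ratio, highest first.
Order: F (205/4=51.25) > B (107/5=21.40) > A (282/23=12.26) > G (237/30=7.90) > E (98/14=7.00) > C (213/33=6.45) > D (13/18=0.72)
Fill: take F (4 @ 205) → take B (5 @ 107) → take A (23 @ 282) → take 24/30 of G → 189.60; 56/56 used.
Total value = 783.60

783.60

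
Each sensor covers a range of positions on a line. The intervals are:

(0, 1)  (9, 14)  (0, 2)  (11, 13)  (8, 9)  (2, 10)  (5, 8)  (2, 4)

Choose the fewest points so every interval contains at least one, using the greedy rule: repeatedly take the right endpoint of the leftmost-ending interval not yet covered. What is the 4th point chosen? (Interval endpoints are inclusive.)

13

Process intervals by earliest right end; each time one isn't hit yet, stab at its right endpoint.
Sorted: [0,1] [0,2] [2,4] [5,8] [8,9] [2,10] [11,13] [9,14]
{[0,1],[0,2]} hit by 1; {[2,4]} hit by 4; {[5,8],[8,9],[2,10]} hit by 8; {[11,13],[9,14]} hit by 13.
Points: 1, 4, 8, 13 (4 total).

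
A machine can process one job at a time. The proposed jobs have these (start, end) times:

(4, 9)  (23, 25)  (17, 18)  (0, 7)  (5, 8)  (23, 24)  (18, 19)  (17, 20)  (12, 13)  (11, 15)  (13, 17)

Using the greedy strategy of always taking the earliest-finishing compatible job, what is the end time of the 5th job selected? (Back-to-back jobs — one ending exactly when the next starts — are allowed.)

Order by finish time; keep every interval that doesn't clash with the previous kept one.
Sorted by end: (0,7)  (5,8)  (4,9)  (12,13)  (11,15)  (13,17)  (17,18)  (18,19)  (17,20)  (23,24)  (23,25)
take (0,7); skip (5,8); take (12,13); skip (11,15); take (13,17); take (17,18); take (18,19); take (23,24).
Selected: (0,7) (12,13) (13,17) (17,18) (18,19) (23,24)

19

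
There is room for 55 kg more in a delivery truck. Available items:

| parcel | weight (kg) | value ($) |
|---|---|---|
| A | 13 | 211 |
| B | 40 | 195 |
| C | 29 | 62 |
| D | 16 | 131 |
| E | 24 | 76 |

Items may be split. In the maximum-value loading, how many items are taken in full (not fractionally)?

Greedy by value/weight ratio, highest first.
Order: A (211/13=16.23) > D (131/16=8.19) > B (195/40=4.88) > E (76/24=3.17) > C (62/29=2.14)
Fill: take A (13 @ 211) → take D (16 @ 131) → take 26/40 of B → 126.75; 55/55 used.
2 item(s) taken whole; one partial (take 26/40 of B).

2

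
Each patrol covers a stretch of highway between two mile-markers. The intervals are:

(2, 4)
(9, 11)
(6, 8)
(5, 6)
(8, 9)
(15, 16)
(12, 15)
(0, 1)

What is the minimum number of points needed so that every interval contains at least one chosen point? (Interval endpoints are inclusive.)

5

Process intervals by earliest right end; each time one isn't hit yet, stab at its right endpoint.
By right end: [0,1]  [2,4]  [5,6]  [6,8]  [8,9]  [9,11]  [12,15]  [15,16]
[0,1] uncovered → point at 1; [2,4] uncovered → point at 4; [5,6] uncovered → point at 6; [8,9] uncovered → point at 9; [12,15] uncovered → point at 15.
Points: 1, 4, 6, 9, 15 (5 total).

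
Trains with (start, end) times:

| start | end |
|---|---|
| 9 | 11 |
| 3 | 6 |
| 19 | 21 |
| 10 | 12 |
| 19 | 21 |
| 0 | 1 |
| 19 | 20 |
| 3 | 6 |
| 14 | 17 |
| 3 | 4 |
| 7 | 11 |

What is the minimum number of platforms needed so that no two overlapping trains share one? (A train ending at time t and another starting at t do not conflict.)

3

starts: [0, 3, 3, 3, 7, 9, 10, 14, 19, 19, 19]
ends:   [1, 4, 6, 6, 11, 11, 12, 17, 20, 21, 21]
s0→1 e1→0 s3→1 s3→2 s3→3  — peak 3.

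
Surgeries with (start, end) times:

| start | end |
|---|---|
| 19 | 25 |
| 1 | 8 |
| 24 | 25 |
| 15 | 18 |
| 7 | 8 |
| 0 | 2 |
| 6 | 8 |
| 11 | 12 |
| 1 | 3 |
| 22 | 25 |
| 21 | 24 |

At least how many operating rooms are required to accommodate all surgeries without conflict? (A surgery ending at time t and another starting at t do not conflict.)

3

Count concurrent intervals with a sweep; the peak is the room count.
starts: [0, 1, 1, 6, 7, 11, 15, 19, 21, 22, 24]
ends:   [2, 3, 8, 8, 8, 12, 18, 24, 25, 25, 25]
s0→1 s1→2 s1→3  — peak 3.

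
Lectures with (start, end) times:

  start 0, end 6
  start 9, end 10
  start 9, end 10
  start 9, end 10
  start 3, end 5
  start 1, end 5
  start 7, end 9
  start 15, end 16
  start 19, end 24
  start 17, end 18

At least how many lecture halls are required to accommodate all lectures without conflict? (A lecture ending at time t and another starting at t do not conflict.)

3

The answer is the maximum number of intervals overlapping at any instant.
starts: [0, 1, 3, 7, 9, 9, 9, 15, 17, 19]
ends:   [5, 5, 6, 9, 10, 10, 10, 16, 18, 24]
s0→1 s1→2 s3→3  — peak 3.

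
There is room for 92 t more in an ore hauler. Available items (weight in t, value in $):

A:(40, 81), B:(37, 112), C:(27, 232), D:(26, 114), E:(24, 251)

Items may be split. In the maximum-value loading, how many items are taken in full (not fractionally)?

Order: E (251/24=10.46) > C (232/27=8.59) > D (114/26=4.38) > B (112/37=3.03) > A (81/40=2.02)
Fill: take E (24 @ 251) → take C (27 @ 232) → take D (26 @ 114) → take 15/37 of B → 45.41; 92/92 used.
3 item(s) taken whole; one partial (take 15/37 of B).

3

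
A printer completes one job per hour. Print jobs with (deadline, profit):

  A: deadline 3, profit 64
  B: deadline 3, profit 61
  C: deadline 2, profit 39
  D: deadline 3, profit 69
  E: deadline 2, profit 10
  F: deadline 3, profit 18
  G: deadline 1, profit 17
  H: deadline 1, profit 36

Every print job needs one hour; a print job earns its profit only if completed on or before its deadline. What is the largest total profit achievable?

Sort by profit descending; place each in the latest free slot ≤ its deadline.
Profit order: D=69 A=64 B=61 C=39 H=36 F=18 G=17 E=10
Assign: D→slot 3, A→slot 2, B→slot 1, C skipped, H skipped, F skipped, G skipped, E skipped.
Slots: [1:B] [2:A] [3:D]
Profit = 61 + 64 + 69 = 194

194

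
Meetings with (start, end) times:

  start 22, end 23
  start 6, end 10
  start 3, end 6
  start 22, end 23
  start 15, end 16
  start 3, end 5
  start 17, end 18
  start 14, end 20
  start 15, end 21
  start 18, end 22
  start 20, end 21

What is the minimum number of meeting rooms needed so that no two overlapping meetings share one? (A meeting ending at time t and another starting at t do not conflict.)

The answer is the maximum number of intervals overlapping at any instant.
starts: [3, 3, 6, 14, 15, 15, 17, 18, 20, 22, 22]
ends:   [5, 6, 10, 16, 18, 20, 21, 21, 22, 23, 23]
s3→1 s3→2 e5→1 e6→0 s6→1 e10→0 s14→1 s15→2 s15→3  — peak 3.

3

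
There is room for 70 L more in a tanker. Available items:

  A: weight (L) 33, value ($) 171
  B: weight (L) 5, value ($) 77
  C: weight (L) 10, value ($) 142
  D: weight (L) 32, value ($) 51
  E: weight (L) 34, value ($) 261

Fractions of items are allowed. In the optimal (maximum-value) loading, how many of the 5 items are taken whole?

Order: B (77/5=15.40) > C (142/10=14.20) > E (261/34=7.68) > A (171/33=5.18) > D (51/32=1.59)
Fill: take B (5 @ 77) → take C (10 @ 142) → take E (34 @ 261) → take 21/33 of A → 108.82; 70/70 used.
3 item(s) taken whole; one partial (take 21/33 of A).

3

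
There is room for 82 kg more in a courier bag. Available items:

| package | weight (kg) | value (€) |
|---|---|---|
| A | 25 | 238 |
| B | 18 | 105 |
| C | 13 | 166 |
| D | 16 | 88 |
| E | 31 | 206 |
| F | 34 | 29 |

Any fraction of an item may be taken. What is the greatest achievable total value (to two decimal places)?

Ratios (sorted): C 12.77, A 9.52, E 6.65, B 5.83, D 5.50, F 0.85
take C (13 @ 166); take A (25 @ 238); take E (31 @ 206); take 13/18 of B → 75.83. Capacity used 82/82.
Total value = 685.83

685.83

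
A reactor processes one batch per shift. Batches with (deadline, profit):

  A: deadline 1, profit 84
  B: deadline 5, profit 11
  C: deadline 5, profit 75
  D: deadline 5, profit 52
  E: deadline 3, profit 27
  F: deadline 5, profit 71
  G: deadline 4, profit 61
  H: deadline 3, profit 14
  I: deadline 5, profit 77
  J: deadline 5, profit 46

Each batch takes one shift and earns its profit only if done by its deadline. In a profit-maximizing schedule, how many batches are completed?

By profit: A(d1,84), I(d5,77), C(d5,75), F(d5,71), G(d4,61), D(d5,52), J(d5,46), E(d3,27), H(d3,14), B(d5,11)
A→slot 1; I→slot 5; C→slot 4; F→slot 3; G→slot 2; D skipped; J skipped; E skipped; H skipped; B skipped.
5 of 10 scheduled.

5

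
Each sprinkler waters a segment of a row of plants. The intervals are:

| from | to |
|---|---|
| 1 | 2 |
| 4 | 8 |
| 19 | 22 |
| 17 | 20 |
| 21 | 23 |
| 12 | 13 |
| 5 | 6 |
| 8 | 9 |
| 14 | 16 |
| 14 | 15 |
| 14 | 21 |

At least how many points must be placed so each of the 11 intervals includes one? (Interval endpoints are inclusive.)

By right end: [1,2]  [5,6]  [4,8]  [8,9]  [12,13]  [14,15]  [14,16]  [17,20]  [14,21]  [19,22]  [21,23]
[1,2] uncovered → point at 2; [5,6] uncovered → point at 6; [8,9] uncovered → point at 9; [12,13] uncovered → point at 13; [14,15] uncovered → point at 15; [17,20] uncovered → point at 20; [21,23] uncovered → point at 23.
Points: 2, 6, 9, 13, 15, 20, 23 (7 total).

7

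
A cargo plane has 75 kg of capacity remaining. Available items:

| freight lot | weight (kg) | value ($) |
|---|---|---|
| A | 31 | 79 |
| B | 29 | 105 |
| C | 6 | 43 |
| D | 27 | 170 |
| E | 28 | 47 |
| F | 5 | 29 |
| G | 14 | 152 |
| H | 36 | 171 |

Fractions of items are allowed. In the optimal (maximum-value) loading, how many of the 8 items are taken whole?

Sort by value per unit weight and fill in that order.
Ratios (sorted): G 10.86, C 7.17, D 6.30, F 5.80, H 4.75, B 3.62, A 2.55, E 1.68
take G (14 @ 152); take C (6 @ 43); take D (27 @ 170); take F (5 @ 29); take 23/36 of H → 109.25. Capacity used 75/75.
4 item(s) taken whole; one partial (take 23/36 of H).

4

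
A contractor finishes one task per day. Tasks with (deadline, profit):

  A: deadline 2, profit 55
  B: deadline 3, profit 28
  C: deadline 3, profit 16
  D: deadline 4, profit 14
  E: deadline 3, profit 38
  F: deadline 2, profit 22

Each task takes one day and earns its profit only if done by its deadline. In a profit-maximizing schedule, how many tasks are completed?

4

By profit: A(d2,55), E(d3,38), B(d3,28), F(d2,22), C(d3,16), D(d4,14)
A→slot 2; E→slot 3; B→slot 1; F skipped; C skipped; D→slot 4.
4 of 6 scheduled.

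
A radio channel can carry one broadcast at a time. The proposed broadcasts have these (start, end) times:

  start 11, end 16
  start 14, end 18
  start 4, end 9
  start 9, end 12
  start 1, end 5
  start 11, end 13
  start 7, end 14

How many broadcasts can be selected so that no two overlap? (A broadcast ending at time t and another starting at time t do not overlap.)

3

By end time: (1,5), (4,9), (9,12), (11,13), (7,14), (11,16), (14,18).
Pick (1,5); next start ≥ 5 → (9,12); next start ≥ 12 → (14,18).
Selected 3 broadcasts.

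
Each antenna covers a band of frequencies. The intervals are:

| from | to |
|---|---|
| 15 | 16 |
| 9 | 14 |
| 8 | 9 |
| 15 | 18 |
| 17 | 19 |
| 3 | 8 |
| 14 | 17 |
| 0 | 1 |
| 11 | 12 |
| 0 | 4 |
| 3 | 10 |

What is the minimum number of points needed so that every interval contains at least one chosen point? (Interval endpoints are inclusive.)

Sort by right endpoint; whenever an interval is uncovered, place a point at its right end.
Sorted: [0,1] [0,4] [3,8] [8,9] [3,10] [11,12] [9,14] [15,16] [14,17] [15,18] [17,19]
{[0,1],[0,4]} hit by 1; {[3,8],[8,9],[3,10]} hit by 8; {[11,12],[9,14]} hit by 12; {[15,16],[14,17],[15,18]} hit by 16; {[17,19]} hit by 19.
Points: 1, 8, 12, 16, 19 (5 total).

5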